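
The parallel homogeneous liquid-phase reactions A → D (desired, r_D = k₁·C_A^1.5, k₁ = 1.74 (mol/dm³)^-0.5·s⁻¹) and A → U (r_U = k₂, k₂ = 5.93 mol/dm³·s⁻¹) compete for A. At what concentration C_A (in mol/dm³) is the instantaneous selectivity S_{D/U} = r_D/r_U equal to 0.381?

1.19 mol/dm³

S_{D/U} = (k₁/k₂)·C_A^1.5 ⇒ C_A = (S·k₂/k₁)^(1/1.5).
= (0.381×5.93/1.74)^(0.6667) = (1.298)^(0.6667) = 1.19 mol/dm³.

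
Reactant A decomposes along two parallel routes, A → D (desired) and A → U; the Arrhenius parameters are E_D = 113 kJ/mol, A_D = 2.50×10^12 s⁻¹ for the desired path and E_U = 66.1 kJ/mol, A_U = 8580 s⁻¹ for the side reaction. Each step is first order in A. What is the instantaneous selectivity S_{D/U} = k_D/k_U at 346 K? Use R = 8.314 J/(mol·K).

Since both paths have the same order in A, the concentration cancels and S_{D/U} = k_D/k_U = (A_D/A_U)·exp[(E_U−E_D)/(RT)].
(E_U−E_D)/(RT) = (66.1−113)×10³/(8.314×346) = -46900/2877 = -16.30.
k_D/k_U = (2.50×10^12/8580)·exp(-16.30) = 2.914×10^8 × 8.306×10^-8 = 24.2.
Since E_D > E_U, raising the temperature improves selectivity toward D.

24.2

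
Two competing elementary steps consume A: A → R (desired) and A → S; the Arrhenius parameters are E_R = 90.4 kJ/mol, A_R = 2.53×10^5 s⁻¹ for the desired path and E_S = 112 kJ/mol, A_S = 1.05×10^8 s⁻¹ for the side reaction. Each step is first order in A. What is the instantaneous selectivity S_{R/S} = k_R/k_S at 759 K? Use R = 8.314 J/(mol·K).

0.0739

Since both paths have the same order in A, the concentration cancels and S_{R/S} = k_R/k_S = (A_R/A_S)·exp[(E_S−E_R)/(RT)].
(E_S−E_R)/(RT) = (112−90.4)×10³/(8.314×759) = 21600/6310 = 3.423.
k_R/k_S = (2.53×10^5/1.05×10^8)·exp(3.423) = 0.002410 × 30.66 = 0.0739.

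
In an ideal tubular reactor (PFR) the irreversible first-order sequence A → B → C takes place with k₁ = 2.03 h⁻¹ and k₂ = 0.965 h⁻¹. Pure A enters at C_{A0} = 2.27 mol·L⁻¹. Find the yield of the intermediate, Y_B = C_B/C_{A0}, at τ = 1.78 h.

For first-order series with pure A initially, C_B(τ) = k₁C_{A0}/(k₂−k₁)·(e^(−k₁τ) − e^(−k₂τ)).
e^(−k₁τ) = e^(−2.03×1.78) = e^(−3.613) = 0.02696; e^(−k₂τ) = e^(−1.718) = 0.1795.
C_B = 2.03×2.27/(0.965−2.03) × (0.02696−0.1795) = (-4.327)×(-0.1525) = 0.6599 mol·L⁻¹.
Y_B = C_B/C_{A0} = 0.6599/2.27 = 0.291.

0.291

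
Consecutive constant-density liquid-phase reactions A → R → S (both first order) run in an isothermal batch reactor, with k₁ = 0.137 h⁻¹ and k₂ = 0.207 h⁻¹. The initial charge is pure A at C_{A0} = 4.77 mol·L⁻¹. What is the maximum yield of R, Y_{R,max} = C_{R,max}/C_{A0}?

At the optimum, C_{R,max}/C_{A0} = (k₁/k₂)^[k₂/(k₂−k₁)].
= (0.137/0.207)^(0.207/(0.207−0.137)) = (0.6618)^(2.957) = 0.2951.

0.295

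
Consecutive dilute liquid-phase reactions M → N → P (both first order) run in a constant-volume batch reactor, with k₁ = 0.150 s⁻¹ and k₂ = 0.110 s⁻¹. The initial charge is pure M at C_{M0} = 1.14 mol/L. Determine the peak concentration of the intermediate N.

0.486 mol/L

Evaluating C_N at t_opt = ln(k₂/k₁)/(k₂−k₁) gives C_{N,max}/C_{M0} = (k₁/k₂)^[k₂/(k₂−k₁)].
= (0.150/0.110)^(0.110/(0.110−0.150)) = (1.364)^(-2.750) = 0.4262.
C_{N,max} = 0.4262×1.14 = 0.486 mol/L.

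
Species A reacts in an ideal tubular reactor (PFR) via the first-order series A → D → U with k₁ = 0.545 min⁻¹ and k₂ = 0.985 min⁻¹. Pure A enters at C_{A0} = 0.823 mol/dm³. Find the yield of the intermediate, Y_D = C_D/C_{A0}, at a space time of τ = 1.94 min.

0.247

For first-order series with pure A initially, C_D(τ) = k₁C_{A0}/(k₂−k₁)·(e^(−k₁τ) − e^(−k₂τ)).
e^(−k₁τ) = e^(−0.545×1.94) = e^(−1.057) = 0.3474; e^(−k₂τ) = e^(−1.911) = 0.1479.
C_D = 0.545×0.823/(0.985−0.545) × (0.3474−0.1479) = 1.019×0.1994 = 0.2033 mol/dm³.
Y_D = C_D/C_{A0} = 0.2033/0.823 = 0.247.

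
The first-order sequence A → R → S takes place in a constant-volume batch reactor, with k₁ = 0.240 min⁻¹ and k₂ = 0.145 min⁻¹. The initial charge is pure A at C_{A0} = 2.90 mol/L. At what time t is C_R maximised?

The intermediate peaks when r₁ = r₂, i.e. k₁e^(−k₁t) = k₂e^(−k₂t), giving t_opt = ln(k₂/k₁)/(k₂−k₁).
= ln(0.145/0.240)/(0.145−0.240) = ln(0.6042)/-0.09500 = -0.5039/-0.09500 = 5.30 min.

5.30 min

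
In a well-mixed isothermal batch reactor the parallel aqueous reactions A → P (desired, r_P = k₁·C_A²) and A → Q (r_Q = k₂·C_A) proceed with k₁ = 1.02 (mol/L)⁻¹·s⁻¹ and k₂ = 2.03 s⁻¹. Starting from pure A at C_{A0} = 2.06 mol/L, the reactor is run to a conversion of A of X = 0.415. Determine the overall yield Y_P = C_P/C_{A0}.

0.186

C_A = C_{A0}(1−X) = 1.205 mol/L.
Along a PFR/batch, dC_Q/dC_A = −r_Q/(r_P+r_Q) = −k₂/(k₂+k₁·C_A).
Integrating from C_{A0} to C_A: C_Q = (2.03/1.02)·ln[(2.03+1.02·2.06)/(2.03+1.02·1.21)] = 1.990·ln(4.131/3.259) = 0.4718 mol/L.
Then C_P = (C_{A0}−C_A) − C_Q = 0.8549 − 0.4718 = 0.3831 mol/L.
Y_P = C_P/C_{A0} = 0.3831/2.06 = 0.186.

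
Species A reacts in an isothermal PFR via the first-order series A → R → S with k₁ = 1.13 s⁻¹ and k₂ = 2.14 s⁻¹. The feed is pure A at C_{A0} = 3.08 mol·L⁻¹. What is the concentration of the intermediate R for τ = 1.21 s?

The intermediate concentration in a first-order A→B→C sequence is C_R = k₁C_{A0}(e^(−k₁τ) − e^(−k₂τ))/(k₂−k₁).
e^(−k₁τ) = e^(−1.13×1.21) = e^(−1.367) = 0.2548; e^(−k₂τ) = e^(−2.589) = 0.07507.
C_R = 1.13×3.08/(2.14−1.13) × (0.2548−0.07507) = 3.446×0.1797 = 0.6193 mol·L⁻¹.

0.619 mol·L⁻¹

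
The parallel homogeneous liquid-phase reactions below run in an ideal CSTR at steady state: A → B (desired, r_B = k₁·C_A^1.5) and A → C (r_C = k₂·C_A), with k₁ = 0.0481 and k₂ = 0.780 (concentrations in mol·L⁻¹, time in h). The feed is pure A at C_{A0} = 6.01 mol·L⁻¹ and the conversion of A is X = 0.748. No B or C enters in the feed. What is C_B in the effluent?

0.317 mol·L⁻¹

Exit C_A = C_{A0}(1−X) = 6.01×0.252 = 1.515 mol·L⁻¹.
Rates in a CSTR are evaluated at the outlet concentration: r_B = 0.0481×1.515^1.5 = 0.08965, r_C = 0.780×1.515 = 1.181.
Fraction of consumed A going to B: r_B/(r_B+r_C) = 0.07054.
C_B = 0.07054·C_{A0}·X = 0.07054×6.01×0.748 = 0.317 mol·L⁻¹.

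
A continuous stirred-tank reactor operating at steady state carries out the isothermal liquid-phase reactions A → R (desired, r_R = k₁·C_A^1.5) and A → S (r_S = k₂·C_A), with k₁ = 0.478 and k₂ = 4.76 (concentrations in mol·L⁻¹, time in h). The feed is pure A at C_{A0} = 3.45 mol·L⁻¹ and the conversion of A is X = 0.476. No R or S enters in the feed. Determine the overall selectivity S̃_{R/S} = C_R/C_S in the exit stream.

Exit C_A = C_{A0}(1−X) = 3.45×0.524 = 1.808 mol·L⁻¹.
Rates in a CSTR are evaluated at the outlet concentration: r_R = 0.478×1.808^1.5 = 1.162, r_S = 4.76×1.808 = 8.605.
Overall selectivity = C_R/C_S = r_Rτ/(r_Sτ) = r_R/r_S = 0.135.

0.135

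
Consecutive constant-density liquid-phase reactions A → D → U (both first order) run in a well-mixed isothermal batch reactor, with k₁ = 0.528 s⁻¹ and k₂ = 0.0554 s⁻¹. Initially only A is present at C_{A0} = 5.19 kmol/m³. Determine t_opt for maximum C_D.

4.77 s

Setting dC_D/dt = 0 gives t_opt = ln(k₂/k₁)/(k₂−k₁).
= ln(0.0554/0.528)/(0.0554−0.528) = ln(0.1049)/-0.4726 = -2.255/-0.4726 = 4.77 s.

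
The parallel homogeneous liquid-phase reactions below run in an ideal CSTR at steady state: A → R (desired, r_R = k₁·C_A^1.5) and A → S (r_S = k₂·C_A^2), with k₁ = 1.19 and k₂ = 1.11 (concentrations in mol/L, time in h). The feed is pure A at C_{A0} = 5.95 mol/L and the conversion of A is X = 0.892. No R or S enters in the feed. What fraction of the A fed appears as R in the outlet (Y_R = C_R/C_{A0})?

Exit C_A = C_{A0}(1−X) = 5.95×0.108 = 0.6426 mol/L.
A CSTR operates uniformly at the exit composition, giving r_R = 0.6130 and r_S = 0.4584 (each k·C_A^n at C_A = 0.6426).
Fraction of consumed A going to R: r_R/(r_R+r_S) = 0.5722.
C_R = 0.5722·C_{A0}·X = 0.5722×5.95×0.892 = 3.04 mol/L; Y_R = C_R/C_{A0} = 0.510.

0.510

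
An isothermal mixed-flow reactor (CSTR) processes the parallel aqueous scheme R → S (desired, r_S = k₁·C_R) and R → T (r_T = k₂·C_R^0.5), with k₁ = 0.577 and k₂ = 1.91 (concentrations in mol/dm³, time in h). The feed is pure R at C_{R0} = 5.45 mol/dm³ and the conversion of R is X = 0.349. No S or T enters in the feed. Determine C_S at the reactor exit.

0.690 mol/dm³

Exit C_R = C_{R0}(1−X) = 5.45×0.651 = 3.548 mol/dm³.
Rates in a CSTR are evaluated at the outlet concentration: r_S = 0.577×3.548 = 2.047, r_T = 1.91×3.548^0.5 = 3.598.
Fraction of consumed R going to S: r_S/(r_S+r_T) = 0.3627.
C_S = 0.3627·C_{R0}·X = 0.3627×5.45×0.349 = 0.690 mol/dm³.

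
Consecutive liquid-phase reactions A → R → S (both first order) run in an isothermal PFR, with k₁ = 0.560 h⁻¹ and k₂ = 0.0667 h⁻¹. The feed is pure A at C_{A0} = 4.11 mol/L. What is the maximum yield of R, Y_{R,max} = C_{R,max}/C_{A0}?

For a first-order series the maximum intermediate yield is C_{R,max}/C_{A0} = (k₁/k₂)^[k₂/(k₂−k₁)].
= (0.560/0.0667)^(0.0667/(0.0667−0.560)) = (8.396)^(-0.1352) = 0.7500.

0.750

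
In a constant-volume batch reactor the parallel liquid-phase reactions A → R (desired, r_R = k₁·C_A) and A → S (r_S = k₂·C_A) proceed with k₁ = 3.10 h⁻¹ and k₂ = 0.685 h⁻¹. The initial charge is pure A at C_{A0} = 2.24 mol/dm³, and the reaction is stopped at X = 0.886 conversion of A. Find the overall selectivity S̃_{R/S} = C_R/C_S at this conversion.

C_A = C_{A0}(1−X) = 0.2554 mol/dm³.
Both paths are first order in A, so the instantaneous fraction to R is constant: dC_R/d(−C_A) = k₁/(k₁+k₂) = 0.8190.
C_R = 0.8190·(C_{A0}−C_A) = 0.8190×1.985 = 1.63 mol/dm³.
C_S = (C_{A0}−C_A)−C_R = 0.3592 mol/dm³; S̃_{R/S} = 1.625/0.3592 = 4.53.

4.53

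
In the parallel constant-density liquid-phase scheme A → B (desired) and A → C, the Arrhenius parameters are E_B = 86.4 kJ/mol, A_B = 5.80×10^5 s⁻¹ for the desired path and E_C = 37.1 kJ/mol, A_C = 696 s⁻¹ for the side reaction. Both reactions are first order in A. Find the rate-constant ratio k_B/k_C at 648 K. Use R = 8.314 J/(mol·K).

0.0884

k_B/k_C = (A_B/A_C)·exp[−(E_B−E_C)/(RT)] = (A_B/A_C)·exp[(E_C−E_B)/(RT)].
(E_C−E_B)/(RT) = (37.1−86.4)×10³/(8.314×648) = -49300/5387 = -9.151.
k_B/k_C = (5.80×10^5/696)·exp(-9.151) = 833.3 × 1.061×10^-4 = 0.0884.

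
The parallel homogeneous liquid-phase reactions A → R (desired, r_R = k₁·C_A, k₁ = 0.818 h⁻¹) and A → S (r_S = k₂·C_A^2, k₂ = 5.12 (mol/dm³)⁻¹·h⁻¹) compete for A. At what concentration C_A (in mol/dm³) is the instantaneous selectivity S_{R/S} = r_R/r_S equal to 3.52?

0.0454 mol/dm³

S_{R/S} = (k₁/k₂)·C_A⁻¹ ⇒ C_A = (S·k₂/k₁)^(-1).
= (3.52×5.12/0.818)^(-1) = (22.03)^(-1) = 0.0454 mol/dm³.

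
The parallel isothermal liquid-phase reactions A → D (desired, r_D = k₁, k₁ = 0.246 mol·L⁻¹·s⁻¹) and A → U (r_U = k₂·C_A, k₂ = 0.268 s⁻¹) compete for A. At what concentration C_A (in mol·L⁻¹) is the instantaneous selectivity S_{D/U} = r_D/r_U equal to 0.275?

S_{D/U} = (k₁/k₂)·C_A⁻¹ ⇒ C_A = (S·k₂/k₁)^(-1).
= (0.275×0.268/0.246)^(-1) = (0.2996)^(-1) = 3.34 mol·L⁻¹.

3.34 mol·L⁻¹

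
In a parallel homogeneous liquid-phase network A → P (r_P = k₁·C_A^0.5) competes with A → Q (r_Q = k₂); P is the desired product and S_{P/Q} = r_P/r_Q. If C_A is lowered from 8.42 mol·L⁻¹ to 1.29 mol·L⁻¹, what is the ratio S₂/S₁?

S_{P/Q} = (k₁/k₂)·C_A^0.5, so S₂/S₁ = (C_{A,2}/C_{A,1})^0.5.
= (1.29/8.42)^0.5 = (0.1532)^0.5 = 0.391.

0.391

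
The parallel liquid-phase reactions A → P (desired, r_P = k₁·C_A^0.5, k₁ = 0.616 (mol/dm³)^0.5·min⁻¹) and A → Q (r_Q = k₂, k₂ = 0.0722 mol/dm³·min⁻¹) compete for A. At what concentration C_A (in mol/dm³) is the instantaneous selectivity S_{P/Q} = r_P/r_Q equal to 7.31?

S_{P/Q} = (k₁/k₂)·C_A^0.5 ⇒ C_A = (S·k₂/k₁)^(2).
= (7.31×0.0722/0.616)^(2) = (0.8568)^(2) = 0.734 mol/dm³.

0.734 mol/dm³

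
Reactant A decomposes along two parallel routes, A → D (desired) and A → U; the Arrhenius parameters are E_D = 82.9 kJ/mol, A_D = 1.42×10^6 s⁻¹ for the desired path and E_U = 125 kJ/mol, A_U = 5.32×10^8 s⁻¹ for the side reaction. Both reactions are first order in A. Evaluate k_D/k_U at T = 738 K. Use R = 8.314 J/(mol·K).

2.55

k_D/k_U = (A_D/A_U)·exp[−(E_D−E_U)/(RT)] = (A_D/A_U)·exp[(E_U−E_D)/(RT)].
(E_U−E_D)/(RT) = (125−82.9)×10³/(8.314×738) = 42100/6136 = 6.861.
k_D/k_U = (1.42×10^6/5.32×10^8)·exp(6.861) = 0.002669 × 954.7 = 2.55.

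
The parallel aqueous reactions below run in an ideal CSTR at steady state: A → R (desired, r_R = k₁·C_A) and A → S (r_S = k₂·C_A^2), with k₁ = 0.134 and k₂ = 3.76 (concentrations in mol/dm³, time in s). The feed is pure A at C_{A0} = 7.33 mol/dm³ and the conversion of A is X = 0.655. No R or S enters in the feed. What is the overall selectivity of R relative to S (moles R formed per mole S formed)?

0.0141

Exit C_A = C_{A0}(1−X) = 7.33×0.345 = 2.529 mol/dm³.
Rates in a CSTR are evaluated at the outlet concentration: r_R = 0.134×2.529 = 0.3389, r_S = 3.76×2.529^2 = 24.05.
Overall selectivity = C_R/C_S = r_Rτ/(r_Sτ) = r_R/r_S = 0.0141.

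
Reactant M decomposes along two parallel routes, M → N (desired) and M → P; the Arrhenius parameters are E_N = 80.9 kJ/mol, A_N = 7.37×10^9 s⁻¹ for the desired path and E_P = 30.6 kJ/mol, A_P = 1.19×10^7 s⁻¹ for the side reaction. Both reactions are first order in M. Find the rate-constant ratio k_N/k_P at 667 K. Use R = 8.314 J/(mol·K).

0.0712

k_N/k_P = (A_N/A_P)·exp[−(E_N−E_P)/(RT)] = (A_N/A_P)·exp[(E_P−E_N)/(RT)].
(E_P−E_N)/(RT) = (30.6−80.9)×10³/(8.314×667) = -50300/5545 = -9.071.
k_N/k_P = (7.37×10^9/1.19×10^7)·exp(-9.071) = 619.3 × 1.150×10^-4 = 0.0712.
Since E_N > E_P, raising the temperature improves selectivity toward N.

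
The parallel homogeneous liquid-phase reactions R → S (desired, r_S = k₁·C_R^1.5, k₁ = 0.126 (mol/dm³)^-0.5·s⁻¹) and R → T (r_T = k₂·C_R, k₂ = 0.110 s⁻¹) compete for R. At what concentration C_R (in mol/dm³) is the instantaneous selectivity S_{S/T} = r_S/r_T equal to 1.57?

S_{S/T} = (k₁/k₂)·C_R^0.5 ⇒ C_R = (S·k₂/k₁)^(2).
= (1.57×0.110/0.126)^(2) = (1.371)^(2) = 1.88 mol/dm³.

1.88 mol/dm³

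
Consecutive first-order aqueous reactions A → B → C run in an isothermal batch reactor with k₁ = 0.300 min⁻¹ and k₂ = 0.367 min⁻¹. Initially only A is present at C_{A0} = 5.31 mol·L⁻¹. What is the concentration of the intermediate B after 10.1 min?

0.565 mol·L⁻¹

For first-order series with pure A initially, C_B(t) = k₁C_{A0}/(k₂−k₁)·(e^(−k₁t) − e^(−k₂t)).
e^(−k₁t) = e^(−0.300×10.1) = e^(−3.030) = 0.04832; e^(−k₂t) = e^(−3.707) = 0.02456.
C_B = 0.300×5.31/(0.367−0.300) × (0.04832−0.02456) = 23.78×0.02376 = 0.5649 mol·L⁻¹.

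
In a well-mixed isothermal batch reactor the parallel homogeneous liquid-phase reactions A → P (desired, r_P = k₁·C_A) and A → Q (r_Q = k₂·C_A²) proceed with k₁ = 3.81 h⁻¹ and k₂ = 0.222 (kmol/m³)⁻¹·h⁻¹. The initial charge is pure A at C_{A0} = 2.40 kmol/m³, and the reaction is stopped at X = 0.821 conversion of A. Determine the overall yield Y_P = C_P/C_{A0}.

0.759

C_A = C_{A0}(1−X) = 0.4296 kmol/m³.
Along a PFR/batch, dC_P/dC_A = −r_P/(r_P+r_Q) = −k₁/(k₁+k₂·C_A).
Integrating from C_{A0} to C_A: C_P = (3.81/0.222)·ln[(3.81+0.222·2.40)/(3.81+0.222·0.430)] = 17.16·ln(4.343/3.905) = 1.822 kmol/m³.
Y_P = C_P/C_{A0} = 1.822/2.40 = 0.759.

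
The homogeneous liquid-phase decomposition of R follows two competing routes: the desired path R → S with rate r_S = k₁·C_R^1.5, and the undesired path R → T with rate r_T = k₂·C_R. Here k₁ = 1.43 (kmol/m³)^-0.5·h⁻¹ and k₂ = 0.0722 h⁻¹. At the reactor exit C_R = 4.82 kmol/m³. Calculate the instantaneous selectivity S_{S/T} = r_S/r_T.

S_{S/T} = r_S/r_T = (k₁·C_R^1.5)/(k₂·C_R) = (k₁/k₂)·C_R^0.5.
= (1.43×4.820^1.5) / (0.0722×4.820) = 15.13/0.3480 = 43.5.
Since the desired path is higher order in R, keeping C_R high (PFR or concentrated feed) favours S.

43.5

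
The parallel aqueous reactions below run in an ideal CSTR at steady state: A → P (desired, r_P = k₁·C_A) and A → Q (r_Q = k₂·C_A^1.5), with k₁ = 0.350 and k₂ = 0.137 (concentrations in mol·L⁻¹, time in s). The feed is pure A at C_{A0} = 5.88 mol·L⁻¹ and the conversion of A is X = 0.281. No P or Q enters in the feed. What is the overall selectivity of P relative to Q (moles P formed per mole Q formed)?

Exit C_A = C_{A0}(1−X) = 5.88×0.719 = 4.228 mol·L⁻¹.
Rates in a CSTR are evaluated at the outlet concentration: r_P = 0.350×4.228 = 1.480, r_Q = 0.137×4.228^1.5 = 1.191.
Overall selectivity = C_P/C_Q = r_Pτ/(r_Qτ) = r_P/r_Q = 1.24.

1.24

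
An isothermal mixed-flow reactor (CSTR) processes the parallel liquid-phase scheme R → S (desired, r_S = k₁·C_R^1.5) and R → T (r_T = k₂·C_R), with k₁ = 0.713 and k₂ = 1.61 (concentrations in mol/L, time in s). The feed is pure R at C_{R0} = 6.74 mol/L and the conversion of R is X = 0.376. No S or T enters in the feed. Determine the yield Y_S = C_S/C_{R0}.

0.179

Exit C_R = C_{R0}(1−X) = 6.74×0.624 = 4.206 mol/L.
A CSTR operates uniformly at the exit composition, giving r_S = 6.150 and r_T = 6.771 (each k·C_R^n at C_R = 4.206).
Fraction of consumed R going to S: r_S/(r_S+r_T) = 0.4759.
C_S = 0.4759·C_{R0}·X = 0.4759×6.74×0.376 = 1.21 mol/L; Y_S = C_S/C_{R0} = 0.179.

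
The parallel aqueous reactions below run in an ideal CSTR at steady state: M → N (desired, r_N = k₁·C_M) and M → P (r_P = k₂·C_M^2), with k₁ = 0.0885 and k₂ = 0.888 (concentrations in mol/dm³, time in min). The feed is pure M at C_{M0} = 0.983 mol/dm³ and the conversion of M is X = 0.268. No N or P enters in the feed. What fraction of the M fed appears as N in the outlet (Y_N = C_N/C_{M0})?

0.0326

Exit C_M = C_{M0}(1−X) = 0.983×0.732 = 0.7196 mol/dm³.
Rates in a CSTR are evaluated at the outlet concentration: r_N = 0.0885×0.7196 = 0.06368, r_P = 0.888×0.7196^2 = 0.4598.
Fraction of consumed M going to N: r_N/(r_N+r_P) = 0.1217.
C_N = 0.1217·C_{M0}·X = 0.1217×0.983×0.268 = 0.0320 mol/dm³; Y_N = C_N/C_{M0} = 0.0326.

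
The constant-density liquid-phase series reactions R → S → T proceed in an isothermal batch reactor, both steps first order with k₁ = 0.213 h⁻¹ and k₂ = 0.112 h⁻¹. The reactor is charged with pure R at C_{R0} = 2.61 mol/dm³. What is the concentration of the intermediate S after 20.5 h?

0.484 mol/dm³

The intermediate concentration in a first-order A→B→C sequence is C_S = k₁C_{R0}(e^(−k₁t) − e^(−k₂t))/(k₂−k₁).
e^(−k₁t) = e^(−0.213×20.5) = e^(−4.367) = 0.01270; e^(−k₂t) = e^(−2.296) = 0.1007.
C_S = 0.213×2.61/(0.112−0.213) × (0.01270−0.1007) = (-5.504)×(-0.08797) = 0.4842 mol/dm³.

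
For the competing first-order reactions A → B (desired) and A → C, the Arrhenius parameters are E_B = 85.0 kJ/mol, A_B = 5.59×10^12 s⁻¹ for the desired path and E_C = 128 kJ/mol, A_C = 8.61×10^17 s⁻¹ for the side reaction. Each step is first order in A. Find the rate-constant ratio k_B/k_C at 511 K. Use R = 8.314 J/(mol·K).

With equal orders, S_{B/C} = k_B/k_C = (A_B/A_C)·exp[(E_C−E_B)/(RT)].
(E_C−E_B)/(RT) = (128−85.0)×10³/(8.314×511) = 43000/4248 = 10.12.
k_B/k_C = (5.59×10^12/8.61×10^17)·exp(10.12) = 6.492×10^-6 × 24868 = 0.161.

0.161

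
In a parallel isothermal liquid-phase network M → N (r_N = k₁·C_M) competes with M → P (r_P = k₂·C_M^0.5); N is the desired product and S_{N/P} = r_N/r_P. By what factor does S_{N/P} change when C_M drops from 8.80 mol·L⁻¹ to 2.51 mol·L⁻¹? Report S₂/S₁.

S_{N/P} = (k₁/k₂)·C_M^0.5, so S₂/S₁ = (C_{M,2}/C_{M,1})^0.5.
= (2.51/8.80)^0.5 = (0.2852)^0.5 = 0.534.
Selectivity toward N falls as C_M falls — high-concentration operation is favoured.

0.534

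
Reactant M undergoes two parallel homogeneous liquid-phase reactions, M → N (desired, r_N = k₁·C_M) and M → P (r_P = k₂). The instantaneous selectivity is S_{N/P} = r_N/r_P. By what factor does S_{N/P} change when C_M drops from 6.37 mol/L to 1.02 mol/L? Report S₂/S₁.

0.160

S_{N/P} = (k₁/k₂)·C_M, so S₂/S₁ = (C_{M,2}/C_{M,1}).
= 1.02/6.37 = 0.160.
Selectivity toward N falls as C_M falls — high-concentration operation is favoured.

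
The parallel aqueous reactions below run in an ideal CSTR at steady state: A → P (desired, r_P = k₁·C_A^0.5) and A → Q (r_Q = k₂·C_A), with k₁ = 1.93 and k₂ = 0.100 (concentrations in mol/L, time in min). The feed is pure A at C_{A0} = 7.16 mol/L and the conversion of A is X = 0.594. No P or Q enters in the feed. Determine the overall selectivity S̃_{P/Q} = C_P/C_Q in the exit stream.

11.3

Exit C_A = C_{A0}(1−X) = 7.16×0.406 = 2.907 mol/L.
A CSTR operates uniformly at the exit composition, giving r_P = 3.291 and r_Q = 0.2907 (each k·C_A^n at C_A = 2.907).
Overall selectivity = C_P/C_Q = r_Pτ/(r_Qτ) = r_P/r_Q = 11.3.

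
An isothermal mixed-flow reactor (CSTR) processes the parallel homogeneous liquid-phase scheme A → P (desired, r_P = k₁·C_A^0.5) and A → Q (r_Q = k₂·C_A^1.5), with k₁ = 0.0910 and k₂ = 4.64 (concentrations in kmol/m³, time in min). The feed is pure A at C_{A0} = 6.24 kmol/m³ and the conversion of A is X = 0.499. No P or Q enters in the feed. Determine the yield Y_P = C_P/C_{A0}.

0.00311

Exit C_A = C_{A0}(1−X) = 6.24×0.501 = 3.126 kmol/m³.
Rates in a CSTR are evaluated at the outlet concentration: r_P = 0.0910×3.126^0.5 = 0.1609, r_Q = 4.64×3.126^1.5 = 25.65.
Fraction of consumed A going to P: r_P/(r_P+r_Q) = 0.006234.
C_P = 0.006234·C_{A0}·X = 0.006234×6.24×0.499 = 0.0194 kmol/m³; Y_P = C_P/C_{A0} = 0.00311.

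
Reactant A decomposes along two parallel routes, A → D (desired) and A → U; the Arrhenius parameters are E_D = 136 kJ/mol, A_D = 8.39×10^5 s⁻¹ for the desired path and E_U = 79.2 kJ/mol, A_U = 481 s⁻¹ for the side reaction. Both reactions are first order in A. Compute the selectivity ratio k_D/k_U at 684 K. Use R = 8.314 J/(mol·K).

With equal orders, S_{D/U} = k_D/k_U = (A_D/A_U)·exp[(E_U−E_D)/(RT)].
(E_U−E_D)/(RT) = (79.2−136)×10³/(8.314×684) = -56800/5687 = -9.988.
k_D/k_U = (8.39×10^5/481)·exp(-9.988) = 1744 × 4.594×10^-5 = 0.0801.

0.0801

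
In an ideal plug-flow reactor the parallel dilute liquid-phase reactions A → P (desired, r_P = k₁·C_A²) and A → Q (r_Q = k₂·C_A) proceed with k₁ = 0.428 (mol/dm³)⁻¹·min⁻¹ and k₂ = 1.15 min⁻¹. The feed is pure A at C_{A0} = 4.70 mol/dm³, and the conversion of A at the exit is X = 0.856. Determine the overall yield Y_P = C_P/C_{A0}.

C_A = C_{A0}(1−X) = 0.6768 mol/dm³.
Along a PFR/batch, dC_Q/dC_A = −r_Q/(r_P+r_Q) = −k₂/(k₂+k₁·C_A).
Integrating from C_{A0} to C_A: C_Q = (1.15/0.428)·ln[(1.15+0.428·4.70)/(1.15+0.428·0.677)] = 2.687·ln(3.162/1.440) = 2.114 mol/dm³.
Then C_P = (C_{A0}−C_A) − C_Q = 4.023 − 2.114 = 1.909 mol/dm³.
Y_P = C_P/C_{A0} = 1.909/4.70 = 0.406.

0.406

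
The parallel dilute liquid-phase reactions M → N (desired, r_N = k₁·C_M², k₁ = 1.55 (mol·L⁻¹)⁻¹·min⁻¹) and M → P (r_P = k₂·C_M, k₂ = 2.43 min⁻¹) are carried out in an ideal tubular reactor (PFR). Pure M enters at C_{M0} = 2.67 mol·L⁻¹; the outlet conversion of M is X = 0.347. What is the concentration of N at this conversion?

0.540 mol·L⁻¹

C_M = C_{M0}(1−X) = 1.744 mol·L⁻¹.
Along a PFR/batch, dC_P/dC_M = −r_P/(r_N+r_P) = −k₂/(k₂+k₁·C_M).
Integrating from C_{M0} to C_M: C_P = (2.43/1.55)·ln[(2.43+1.55·2.67)/(2.43+1.55·1.74)] = 1.568·ln(6.569/5.132) = 0.3868 mol·L⁻¹.
Then C_N = (C_{M0}−C_M) − C_P = 0.9265 − 0.3868 = 0.5397 mol·L⁻¹.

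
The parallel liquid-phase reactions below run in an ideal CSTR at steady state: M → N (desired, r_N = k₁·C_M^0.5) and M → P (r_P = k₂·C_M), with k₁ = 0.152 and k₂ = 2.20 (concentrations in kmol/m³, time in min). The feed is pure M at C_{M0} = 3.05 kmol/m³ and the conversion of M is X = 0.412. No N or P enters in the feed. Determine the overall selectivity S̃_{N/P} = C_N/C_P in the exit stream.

0.0516

Exit C_M = C_{M0}(1−X) = 3.05×0.588 = 1.793 kmol/m³.
In a CSTR the entire volume is at exit conditions, so r_N = 0.152×1.793^0.5 = 0.2036 and r_P = 2.20×1.793 = 3.945.
Overall selectivity = C_N/C_P = r_Nτ/(r_Pτ) = r_N/r_P = 0.0516.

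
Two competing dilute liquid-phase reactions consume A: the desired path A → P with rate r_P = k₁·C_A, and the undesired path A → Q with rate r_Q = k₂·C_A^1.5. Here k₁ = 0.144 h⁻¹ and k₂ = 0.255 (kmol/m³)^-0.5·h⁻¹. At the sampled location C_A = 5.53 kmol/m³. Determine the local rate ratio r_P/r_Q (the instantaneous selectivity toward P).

0.240

S_{P/Q} = r_P/r_Q = (k₁·C_A)/(k₂·C_A^1.5) = (k₁/k₂)·C_A^-0.5.
= (0.144×5.530) / (0.255×5.530^1.5) = 0.7963/3.316 = 0.240.
The undesired path is higher order in A, so low C_A (CSTR or dilute feed) favours P.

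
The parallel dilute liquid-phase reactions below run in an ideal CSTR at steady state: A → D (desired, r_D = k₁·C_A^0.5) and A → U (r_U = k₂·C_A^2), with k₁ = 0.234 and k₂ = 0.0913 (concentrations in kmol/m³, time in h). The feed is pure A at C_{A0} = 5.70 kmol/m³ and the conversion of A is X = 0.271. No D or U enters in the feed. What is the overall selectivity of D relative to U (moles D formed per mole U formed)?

Exit C_A = C_{A0}(1−X) = 5.70×0.729 = 4.155 kmol/m³.
A CSTR operates uniformly at the exit composition, giving r_D = 0.4770 and r_U = 1.576 (each k·C_A^n at C_A = 4.155).
Overall selectivity = C_D/C_U = r_Dτ/(r_Uτ) = r_D/r_U = 0.303.

0.303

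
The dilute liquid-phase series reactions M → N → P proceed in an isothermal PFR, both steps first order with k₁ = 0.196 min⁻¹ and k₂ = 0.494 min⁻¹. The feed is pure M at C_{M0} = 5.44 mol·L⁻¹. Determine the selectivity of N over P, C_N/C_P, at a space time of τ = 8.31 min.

For first-order series with pure M initially, C_N(τ) = k₁C_{M0}/(k₂−k₁)·(e^(−k₁τ) − e^(−k₂τ)).
e^(−k₁τ) = e^(−0.196×8.31) = e^(−1.629) = 0.1962; e^(−k₂τ) = e^(−4.105) = 0.01649.
C_N = 0.196×5.44/(0.494−0.196) × (0.1962−0.01649) = 3.578×0.1797 = 0.6429 mol·L⁻¹.
C_M = C_{M0}e^(−k₁τ) = 1.067 mol·L⁻¹, so C_P = C_{M0}−C_M−C_N = 3.730 mol·L⁻¹; C_N/C_P = 0.172.

0.172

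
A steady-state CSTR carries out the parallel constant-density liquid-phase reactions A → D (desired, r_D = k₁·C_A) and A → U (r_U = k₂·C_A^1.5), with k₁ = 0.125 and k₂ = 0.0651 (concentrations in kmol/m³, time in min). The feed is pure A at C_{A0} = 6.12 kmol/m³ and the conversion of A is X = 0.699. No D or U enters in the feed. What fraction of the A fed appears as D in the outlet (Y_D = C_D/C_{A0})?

0.410

Exit C_A = C_{A0}(1−X) = 6.12×0.301 = 1.842 kmol/m³.
In a CSTR the entire volume is at exit conditions, so r_D = 0.125×1.842 = 0.2303 and r_U = 0.0651×1.842^1.5 = 0.1628.
Fraction of consumed A going to D: r_D/(r_D+r_U) = 0.5859.
C_D = 0.5859·C_{A0}·X = 0.5859×6.12×0.699 = 2.51 kmol/m³; Y_D = C_D/C_{A0} = 0.410.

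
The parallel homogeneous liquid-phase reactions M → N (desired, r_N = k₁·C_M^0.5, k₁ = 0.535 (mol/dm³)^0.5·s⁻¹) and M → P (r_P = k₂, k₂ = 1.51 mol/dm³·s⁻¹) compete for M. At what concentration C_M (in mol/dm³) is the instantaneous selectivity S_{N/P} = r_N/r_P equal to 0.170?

S_{N/P} = (k₁/k₂)·C_M^0.5 ⇒ C_M = (S·k₂/k₁)^(2).
= (0.170×1.51/0.535)^(2) = (0.4798)^(2) = 0.230 mol/dm³.

0.230 mol/dm³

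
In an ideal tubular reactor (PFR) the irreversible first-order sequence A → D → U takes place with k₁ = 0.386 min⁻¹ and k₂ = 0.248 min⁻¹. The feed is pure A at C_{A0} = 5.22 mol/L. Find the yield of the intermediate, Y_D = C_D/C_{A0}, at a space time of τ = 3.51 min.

0.450

For first-order series with pure A initially, C_D(τ) = k₁C_{A0}/(k₂−k₁)·(e^(−k₁τ) − e^(−k₂τ)).
e^(−k₁τ) = e^(−0.386×3.51) = e^(−1.355) = 0.2580; e^(−k₂τ) = e^(−0.8705) = 0.4188.
C_D = 0.386×5.22/(0.248−0.386) × (0.2580−0.4188) = (-14.60)×(-0.1608) = 2.347 mol/L.
Y_D = C_D/C_{A0} = 2.347/5.22 = 0.450.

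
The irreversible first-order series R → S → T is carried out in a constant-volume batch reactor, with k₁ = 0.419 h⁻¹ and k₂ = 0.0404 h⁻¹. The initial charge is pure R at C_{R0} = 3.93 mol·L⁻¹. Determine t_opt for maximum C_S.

The intermediate peaks when r₁ = r₂, i.e. k₁e^(−k₁t) = k₂e^(−k₂t), giving t_opt = ln(k₂/k₁)/(k₂−k₁).
= ln(0.0404/0.419)/(0.0404−0.419) = ln(0.09642)/-0.3786 = -2.339/-0.3786 = 6.18 h.

6.18 h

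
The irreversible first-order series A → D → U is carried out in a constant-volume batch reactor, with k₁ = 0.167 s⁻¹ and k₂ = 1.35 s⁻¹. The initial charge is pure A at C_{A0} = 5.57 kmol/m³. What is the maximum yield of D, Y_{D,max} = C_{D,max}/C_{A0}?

0.0921

For a first-order series the maximum intermediate yield is C_{D,max}/C_{A0} = (k₁/k₂)^[k₂/(k₂−k₁)].
= (0.167/1.35)^(1.35/(1.35−0.167)) = (0.1237)^(1.141) = 0.09210.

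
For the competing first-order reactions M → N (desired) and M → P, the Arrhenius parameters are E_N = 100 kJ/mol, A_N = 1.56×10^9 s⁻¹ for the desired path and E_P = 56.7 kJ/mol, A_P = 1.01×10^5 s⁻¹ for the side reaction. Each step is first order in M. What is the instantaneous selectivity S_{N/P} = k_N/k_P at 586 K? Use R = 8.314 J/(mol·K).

With equal orders, S_{N/P} = k_N/k_P = (A_N/A_P)·exp[(E_P−E_N)/(RT)].
(E_P−E_N)/(RT) = (56.7−100)×10³/(8.314×586) = -43300/4872 = -8.888.
k_N/k_P = (1.56×10^9/1.01×10^5)·exp(-8.888) = 15446 × 1.381×10^-4 = 2.13.
Since E_N > E_P, raising the temperature improves selectivity toward N.

2.13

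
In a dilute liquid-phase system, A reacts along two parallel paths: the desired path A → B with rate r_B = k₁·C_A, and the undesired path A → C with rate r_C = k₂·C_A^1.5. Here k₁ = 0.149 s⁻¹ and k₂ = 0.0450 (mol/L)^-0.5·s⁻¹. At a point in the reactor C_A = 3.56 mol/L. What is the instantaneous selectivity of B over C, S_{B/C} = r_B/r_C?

1.75

S_{B/C} = r_B/r_C = (k₁·C_A)/(k₂·C_A^1.5) = (k₁/k₂)·C_A^-0.5.
= (0.149×3.560) / (0.0450×3.560^1.5) = 0.5304/0.3023 = 1.75.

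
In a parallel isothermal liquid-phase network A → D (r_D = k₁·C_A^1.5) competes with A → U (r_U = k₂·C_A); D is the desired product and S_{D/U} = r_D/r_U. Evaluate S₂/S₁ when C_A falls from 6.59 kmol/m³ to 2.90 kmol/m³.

0.663

S_{D/U} = (k₁/k₂)·C_A^0.5, so S₂/S₁ = (C_{A,2}/C_{A,1})^0.5.
= (2.90/6.59)^0.5 = (0.4401)^0.5 = 0.663.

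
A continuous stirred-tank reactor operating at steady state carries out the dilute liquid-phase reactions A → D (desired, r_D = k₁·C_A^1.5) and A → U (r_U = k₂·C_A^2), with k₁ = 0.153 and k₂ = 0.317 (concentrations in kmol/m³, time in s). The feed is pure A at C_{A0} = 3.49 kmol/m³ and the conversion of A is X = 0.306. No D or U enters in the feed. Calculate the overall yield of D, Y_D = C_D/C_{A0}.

Exit C_A = C_{A0}(1−X) = 3.49×0.694 = 2.422 kmol/m³.
Rates in a CSTR are evaluated at the outlet concentration: r_D = 0.153×2.422^1.5 = 0.5767, r_U = 0.317×2.422^2 = 1.860.
Fraction of consumed A going to D: r_D/(r_D+r_U) = 0.2367.
C_D = 0.2367·C_{A0}·X = 0.2367×3.49×0.306 = 0.253 kmol/m³; Y_D = C_D/C_{A0} = 0.0724.

0.0724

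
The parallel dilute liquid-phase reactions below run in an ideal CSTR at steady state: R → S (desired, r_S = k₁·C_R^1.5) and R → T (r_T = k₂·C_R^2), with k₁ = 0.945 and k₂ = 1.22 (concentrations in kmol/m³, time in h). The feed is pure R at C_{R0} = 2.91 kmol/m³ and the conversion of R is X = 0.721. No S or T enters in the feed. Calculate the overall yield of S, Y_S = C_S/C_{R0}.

Exit C_R = C_{R0}(1−X) = 2.91×0.279 = 0.8119 kmol/m³.
In a CSTR the entire volume is at exit conditions, so r_S = 0.945×0.8119^1.5 = 0.6913 and r_T = 1.22×0.8119^2 = 0.8042.
Fraction of consumed R going to S: r_S/(r_S+r_T) = 0.4623.
C_S = 0.4623·C_{R0}·X = 0.4623×2.91×0.721 = 0.970 kmol/m³; Y_S = C_S/C_{R0} = 0.333.

0.333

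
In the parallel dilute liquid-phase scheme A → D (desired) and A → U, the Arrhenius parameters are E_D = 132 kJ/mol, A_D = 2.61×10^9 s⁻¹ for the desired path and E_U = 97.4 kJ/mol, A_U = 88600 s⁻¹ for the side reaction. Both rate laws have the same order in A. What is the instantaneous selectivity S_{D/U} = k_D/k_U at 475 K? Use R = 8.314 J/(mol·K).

4.62

Since both paths have the same order in A, the concentration cancels and S_{D/U} = k_D/k_U = (A_D/A_U)·exp[(E_U−E_D)/(RT)].
(E_U−E_D)/(RT) = (97.4−132)×10³/(8.314×475) = -34600/3949 = -8.761.
k_D/k_U = (2.61×10^9/88600)·exp(-8.761) = 29458 × 1.567×10^-4 = 4.62.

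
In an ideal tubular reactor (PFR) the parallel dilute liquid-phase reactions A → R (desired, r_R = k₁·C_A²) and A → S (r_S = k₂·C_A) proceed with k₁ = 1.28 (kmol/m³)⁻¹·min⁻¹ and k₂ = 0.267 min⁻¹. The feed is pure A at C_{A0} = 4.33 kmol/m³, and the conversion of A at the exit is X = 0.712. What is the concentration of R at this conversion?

2.85 kmol/m³

C_A = C_{A0}(1−X) = 1.247 kmol/m³.
Along a PFR/batch, dC_S/dC_A = −r_S/(r_R+r_S) = −k₂/(k₂+k₁·C_A).
Integrating from C_{A0} to C_A: C_S = (0.267/1.28)·ln[(0.267+1.28·4.33)/(0.267+1.28·1.25)] = 0.2086·ln(5.809/1.863) = 0.2372 kmol/m³.
Then C_R = (C_{A0}−C_A) − C_S = 3.083 − 0.2372 = 2.846 kmol/m³.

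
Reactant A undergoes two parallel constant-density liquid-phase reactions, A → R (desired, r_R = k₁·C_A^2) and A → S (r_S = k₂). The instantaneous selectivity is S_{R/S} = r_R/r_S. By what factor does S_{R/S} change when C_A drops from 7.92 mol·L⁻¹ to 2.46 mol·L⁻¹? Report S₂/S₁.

S_{R/S} = (k₁/k₂)·C_A^2, so S₂/S₁ = (C_{A,2}/C_{A,1})^2.
= (2.46/7.92)^2 = (0.3106)^2 = 0.0965.
Selectivity toward R falls as C_A falls — high-concentration operation is favoured.

0.0965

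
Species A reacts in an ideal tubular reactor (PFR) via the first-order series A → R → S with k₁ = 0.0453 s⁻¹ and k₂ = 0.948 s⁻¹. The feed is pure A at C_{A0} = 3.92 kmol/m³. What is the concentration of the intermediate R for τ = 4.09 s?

0.159 kmol/m³

For first-order series with pure A initially, C_R(τ) = k₁C_{A0}/(k₂−k₁)·(e^(−k₁τ) − e^(−k₂τ)).
e^(−k₁τ) = e^(−0.0453×4.09) = e^(−0.1853) = 0.8309; e^(−k₂τ) = e^(−3.877) = 0.02071.
C_R = 0.0453×3.92/(0.948−0.0453) × (0.8309−0.02071) = 0.1967×0.8102 = 0.1594 kmol/m³.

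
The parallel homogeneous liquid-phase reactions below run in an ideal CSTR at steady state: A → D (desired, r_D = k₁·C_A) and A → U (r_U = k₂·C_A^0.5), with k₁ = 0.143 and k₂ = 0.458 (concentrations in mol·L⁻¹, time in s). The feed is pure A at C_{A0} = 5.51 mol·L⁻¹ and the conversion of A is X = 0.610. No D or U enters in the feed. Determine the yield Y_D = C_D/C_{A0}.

0.192

Exit C_A = C_{A0}(1−X) = 5.51×0.390 = 2.149 mol·L⁻¹.
Rates in a CSTR are evaluated at the outlet concentration: r_D = 0.143×2.149 = 0.3073, r_U = 0.458×2.149^0.5 = 0.6714.
Fraction of consumed A going to D: r_D/(r_D+r_U) = 0.3140.
C_D = 0.3140·C_{A0}·X = 0.3140×5.51×0.610 = 1.06 mol·L⁻¹; Y_D = C_D/C_{A0} = 0.192.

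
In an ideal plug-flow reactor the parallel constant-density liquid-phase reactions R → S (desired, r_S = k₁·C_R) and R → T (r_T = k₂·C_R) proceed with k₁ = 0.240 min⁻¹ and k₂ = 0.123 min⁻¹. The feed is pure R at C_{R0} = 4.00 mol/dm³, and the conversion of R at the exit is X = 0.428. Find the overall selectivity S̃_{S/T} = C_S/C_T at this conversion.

C_R = C_{R0}(1−X) = 2.288 mol/dm³.
Both paths are first order in R, so the instantaneous fraction to S is constant: dC_S/d(−C_R) = k₁/(k₁+k₂) = 0.6612.
C_S = 0.6612·(C_{R0}−C_R) = 0.6612×1.712 = 1.13 mol/dm³.
C_T = (C_{R0}−C_R)−C_S = 0.5801 mol/dm³; S̃_{S/T} = 1.132/0.5801 = 1.95.

1.95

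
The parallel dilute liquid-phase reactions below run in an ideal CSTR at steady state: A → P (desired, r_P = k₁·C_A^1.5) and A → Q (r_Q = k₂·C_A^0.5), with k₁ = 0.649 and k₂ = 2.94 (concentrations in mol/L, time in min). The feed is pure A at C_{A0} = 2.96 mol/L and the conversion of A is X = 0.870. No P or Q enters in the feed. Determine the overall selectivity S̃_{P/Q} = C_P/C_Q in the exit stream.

0.0849

Exit C_A = C_{A0}(1−X) = 2.96×0.130 = 0.3848 mol/L.
Rates in a CSTR are evaluated at the outlet concentration: r_P = 0.649×0.3848^1.5 = 0.1549, r_Q = 2.94×0.3848^0.5 = 1.824.
Overall selectivity = C_P/C_Q = r_Pτ/(r_Qτ) = r_P/r_Q = 0.0849.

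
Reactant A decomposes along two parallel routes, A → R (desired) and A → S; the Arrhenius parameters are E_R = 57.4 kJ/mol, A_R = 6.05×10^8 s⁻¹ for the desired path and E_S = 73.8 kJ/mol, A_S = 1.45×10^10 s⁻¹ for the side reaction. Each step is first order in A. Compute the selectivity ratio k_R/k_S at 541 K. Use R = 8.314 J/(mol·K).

1.60

Since both paths have the same order in A, the concentration cancels and S_{R/S} = k_R/k_S = (A_R/A_S)·exp[(E_S−E_R)/(RT)].
(E_S−E_R)/(RT) = (73.8−57.4)×10³/(8.314×541) = 16400/4498 = 3.646.
k_R/k_S = (6.05×10^8/1.45×10^10)·exp(3.646) = 0.04172 × 38.33 = 1.60.
Since E_R < E_S, lowering the temperature improves selectivity toward R.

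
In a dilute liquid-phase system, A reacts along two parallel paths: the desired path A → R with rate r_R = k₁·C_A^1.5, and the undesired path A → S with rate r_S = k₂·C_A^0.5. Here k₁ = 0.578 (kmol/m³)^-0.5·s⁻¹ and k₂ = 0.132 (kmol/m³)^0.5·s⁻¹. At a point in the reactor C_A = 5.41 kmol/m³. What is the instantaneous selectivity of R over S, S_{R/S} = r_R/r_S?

23.7

S_{R/S} = r_R/r_S = (k₁·C_A^1.5)/(k₂·C_A^0.5) = (k₁/k₂)·C_A.
= (0.578×5.410^1.5) / (0.132×5.410^0.5) = 7.273/0.3070 = 23.7.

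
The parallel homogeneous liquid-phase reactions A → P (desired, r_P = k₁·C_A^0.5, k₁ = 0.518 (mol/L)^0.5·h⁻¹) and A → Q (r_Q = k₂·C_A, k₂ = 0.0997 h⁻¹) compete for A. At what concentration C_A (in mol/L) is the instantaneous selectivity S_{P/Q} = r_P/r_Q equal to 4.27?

S_{P/Q} = (k₁/k₂)·C_A^-0.5 ⇒ C_A = (S·k₂/k₁)^(-2).
= (4.27×0.0997/0.518)^(-2) = (0.8219)^(-2) = 1.48 mol/L.

1.48 mol/L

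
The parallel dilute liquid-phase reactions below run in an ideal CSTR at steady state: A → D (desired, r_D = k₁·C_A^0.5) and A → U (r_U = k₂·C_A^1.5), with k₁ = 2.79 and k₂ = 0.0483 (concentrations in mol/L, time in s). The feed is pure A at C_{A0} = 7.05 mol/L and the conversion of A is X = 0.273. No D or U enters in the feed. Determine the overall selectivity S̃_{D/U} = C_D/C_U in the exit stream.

Exit C_A = C_{A0}(1−X) = 7.05×0.727 = 5.125 mol/L.
Rates in a CSTR are evaluated at the outlet concentration: r_D = 2.79×5.125^0.5 = 6.316, r_U = 0.0483×5.125^1.5 = 0.5604.
Overall selectivity = C_D/C_U = r_Dτ/(r_Uτ) = r_D/r_U = 11.3.

11.3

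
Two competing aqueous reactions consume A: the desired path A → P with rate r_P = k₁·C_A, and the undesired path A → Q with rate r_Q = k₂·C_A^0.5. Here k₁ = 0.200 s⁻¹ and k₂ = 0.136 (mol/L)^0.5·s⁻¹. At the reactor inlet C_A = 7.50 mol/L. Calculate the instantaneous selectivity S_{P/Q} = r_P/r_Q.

4.03

S_{P/Q} = r_P/r_Q = (k₁·C_A)/(k₂·C_A^0.5) = (k₁/k₂)·C_A^0.5.
= (0.200×7.500) / (0.136×7.500^0.5) = 1.500/0.3725 = 4.03.
Since the desired path is higher order in A, keeping C_A high (PFR or concentrated feed) favours P.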